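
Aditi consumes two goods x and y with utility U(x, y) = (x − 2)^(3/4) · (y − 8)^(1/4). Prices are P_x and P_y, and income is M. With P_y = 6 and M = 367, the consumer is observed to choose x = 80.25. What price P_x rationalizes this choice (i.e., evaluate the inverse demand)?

This is Cobb-Douglas in (x−2, y−8): tangency gives 0.75·P_y·(y−8) = 0.25·P_x·(x−2).
After buying the subsistence bundle (2, 8), a share 0.75 of the remaining income goes to x: x* = 2 + 0.75·(M − 2P_x − 8P_y)/P_x.
Set x* = 80.25 in the demand function and solve for P_x: P_x = 3.

P_x = 3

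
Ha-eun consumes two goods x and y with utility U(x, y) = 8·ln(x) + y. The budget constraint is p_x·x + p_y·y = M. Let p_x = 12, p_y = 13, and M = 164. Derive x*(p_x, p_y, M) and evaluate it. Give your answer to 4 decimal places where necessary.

Set MRS = p_x/p_y: (8/x)/1 = p_x/p_y.
So x*(p_x,p_y) = 8·p_y/p_x, independent of income; and y* = (M − 8·p_y)/p_y.
At the given prices: x* = 8·13/12 = 8.6667.

x* = 8.6667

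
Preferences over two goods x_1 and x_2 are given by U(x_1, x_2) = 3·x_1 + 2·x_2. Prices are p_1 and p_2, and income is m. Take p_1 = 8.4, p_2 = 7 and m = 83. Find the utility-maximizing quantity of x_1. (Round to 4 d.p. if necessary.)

Numerically: x_1* = 9.881, x_2* = 0.

x_1* = 9.881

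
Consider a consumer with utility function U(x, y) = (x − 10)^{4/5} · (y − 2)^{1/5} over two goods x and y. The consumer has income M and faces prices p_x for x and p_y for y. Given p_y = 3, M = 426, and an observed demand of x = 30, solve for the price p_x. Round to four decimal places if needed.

p_x = 12

MRS = 4·(y−2)/(x−10). Tangency with p_x/p_y gives y−2 = (1/4)·(p_x/p_y)·(x−10).
After buying the subsistence bundle (10, 2), a share 0.8 of the remaining income goes to x: x* = 10 + 0.8·(M − 10p_x − 2p_y)/p_x.
Set x* = 30 in the demand function and solve for p_x: p_x = 12.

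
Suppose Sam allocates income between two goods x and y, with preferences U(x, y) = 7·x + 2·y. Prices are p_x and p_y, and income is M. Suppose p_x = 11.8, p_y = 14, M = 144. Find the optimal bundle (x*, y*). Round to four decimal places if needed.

Perfect substitutes: compare marginal utility per dollar. 7/p_x vs 2/p_y → 0.5932 vs 0.1429.
x gives more utility per dollar, so spend all income on x: x* = M/p_x, y* = 0.
Numerically: x* = 12.2034, y* = 0.

x* = 12.2034, y* = 0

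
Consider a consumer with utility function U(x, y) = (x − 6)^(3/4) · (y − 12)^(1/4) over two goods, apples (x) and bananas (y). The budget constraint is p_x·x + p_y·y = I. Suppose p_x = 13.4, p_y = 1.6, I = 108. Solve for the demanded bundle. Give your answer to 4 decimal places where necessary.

This is Cobb-Douglas in (x−6, y−12): tangency gives 0.75·p_y·(y−12) = 0.25·p_x·(x−6).
Substituting into the budget: x* = 6 + 0.75·(I − 6·p_x − 12·p_y)/p_x, and y* = 12 + 0.25·(…)/p_y.
Discretionary income = 108 − 6·13.4 − 12·1.6 = 8.4; x* = 6 + 0.75·8.4/13.4 = 6.4701; y* = 12 + 0.25·8.4/1.6 = 13.3125.

x* = 6.4701, y* = 13.3125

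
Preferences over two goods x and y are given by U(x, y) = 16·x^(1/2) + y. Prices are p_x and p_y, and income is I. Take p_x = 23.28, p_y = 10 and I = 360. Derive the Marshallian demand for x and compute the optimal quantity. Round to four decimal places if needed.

x* = 11.809

MU_x = 8/√x, MU_y = 1. Tangency: 8/√x = p_x/p_y.
Solve: √x = 8·p_y/p_x, so x*(p_x,p_y) = (8·p_y/p_x)², and y* = (I − p_x·x*)/p_y.
Plugging in: x* = (8·10/23.28)² = 11.809.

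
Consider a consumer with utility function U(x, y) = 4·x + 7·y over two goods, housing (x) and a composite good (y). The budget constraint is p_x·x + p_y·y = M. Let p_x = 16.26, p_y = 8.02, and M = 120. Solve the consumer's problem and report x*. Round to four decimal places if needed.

x* = 0

Perfect substitutes: compare marginal utility per dollar. 4/p_x vs 7/p_y → 0.246 vs 0.8728.
y gives more utility per dollar, so spend all income on y: y* = M/p_y, x* = 0.
Numerically: x* = 0, y* = 14.9626.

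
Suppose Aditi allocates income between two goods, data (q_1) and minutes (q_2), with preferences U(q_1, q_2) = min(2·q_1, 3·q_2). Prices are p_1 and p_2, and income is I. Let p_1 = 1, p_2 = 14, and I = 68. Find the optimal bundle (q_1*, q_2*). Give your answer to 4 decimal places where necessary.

Demand: q_1*(p_1,p_2,I) = 3·I/(3·p_1 + 2·p_2), q_2* = 2·I/(3·p_1 + 2·p_2).
Here 3·1 + 2·14 = 31, giving q_1* = 6.5806 and q_2* = 4.3871.

q_1* = 6.5806, q_2* = 4.3871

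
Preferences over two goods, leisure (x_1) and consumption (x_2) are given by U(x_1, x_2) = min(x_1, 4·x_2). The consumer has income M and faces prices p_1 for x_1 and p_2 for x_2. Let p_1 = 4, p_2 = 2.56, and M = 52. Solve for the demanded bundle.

x_1* = 11.2069, x_2* = 2.8017

Leontief preferences: the optimum is at the kink where x_1/4 = x_2/1, i.e. x_2 = (1/4)·x_1.
Budget: p_1·x_1 + p_2·(1/4)·x_1 = M, so (4·p_1 + p_2)·x_1 = 4·M.
Demand: x_1*(p_1,p_2,M) = 4·M/(4·p_1 + p_2), x_2* = M/(4·p_1 + p_2).
Here 4·4 + 2.56 = 18.56, giving x_1* = 11.2069 and x_2* = 2.8017.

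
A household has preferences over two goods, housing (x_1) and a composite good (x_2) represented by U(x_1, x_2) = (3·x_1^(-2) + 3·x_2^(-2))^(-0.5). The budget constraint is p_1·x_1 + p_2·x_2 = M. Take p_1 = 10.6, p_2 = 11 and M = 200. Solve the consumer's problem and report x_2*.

x_2* = 9.2031

From the CES first-order condition, (x_2/x_1)^(3) = p_1/p_2.
Solve for the ratio: x_2/x_1 = [p_1/p_2]^(1/3).
With the ratio pinned down, the budget gives x_1* = M/(p_1 + p_2·(x_2/x_1)) and x_2* = (x_2/x_1)·x_1*.
Numerically x_2/x_1 = 0.987729, so x_1* = 200/(10.6 + 11·0.987729) = 9.3175 and x_2* = 0.987729·9.3175 = 9.2031.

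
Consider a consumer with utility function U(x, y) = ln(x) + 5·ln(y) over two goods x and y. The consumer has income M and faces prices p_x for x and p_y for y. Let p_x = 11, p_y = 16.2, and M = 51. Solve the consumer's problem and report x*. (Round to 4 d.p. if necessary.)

x* = 0.7727

Tangency: MRS = (1/5)·y/x = p_x/p_y.
Rearranging, p_y·y = 5·p_x·x. Substituting into the budget gives p_x·x·(1 + 5) = M.
Demand: x*(p_x,p_y,M) = 1/6·M/p_x and y* = 5/6·M/p_y.
At p_x=11, p_y=16.2, M=51: x* = 1/6·51/11 = 0.7727.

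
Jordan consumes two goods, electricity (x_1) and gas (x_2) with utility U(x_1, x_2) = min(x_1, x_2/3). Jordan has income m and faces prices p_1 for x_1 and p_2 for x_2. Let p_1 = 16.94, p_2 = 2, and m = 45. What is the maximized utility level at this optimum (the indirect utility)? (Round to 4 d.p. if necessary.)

V = 1.9616

With perfect complements, no substitution: consume in ratio x_1:x_2 = 1:3.
Budget: p_1·x_1 + p_2·3·x_1 = m, so (p_1 + 3·p_2)·x_1 = m.
Demand: x_1*(p_1,p_2,m) = m/(p_1 + 3·p_2), x_2* = 3·m/(p_1 + 3·p_2).
Here 16.94 + 3·2 = 22.94, giving x_1* = 1.9616 and x_2* = 5.8849.
Utility at the optimum: U(1.9616, 5.8849) = 1.9616.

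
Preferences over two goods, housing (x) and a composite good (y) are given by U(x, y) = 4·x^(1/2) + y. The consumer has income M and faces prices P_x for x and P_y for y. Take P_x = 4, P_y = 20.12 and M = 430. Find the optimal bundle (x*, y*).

Set MRS = P_x/P_y: 2·x^(−1/2) = P_x/P_y.
Thus x* = (2·P_y/P_x)² — independent of M — with the rest of income spent on y.
Plugging in: x* = (2·20.12/4)² = 101.2036, y* = 1.2518.

x* = 101.2036, y* = 1.2518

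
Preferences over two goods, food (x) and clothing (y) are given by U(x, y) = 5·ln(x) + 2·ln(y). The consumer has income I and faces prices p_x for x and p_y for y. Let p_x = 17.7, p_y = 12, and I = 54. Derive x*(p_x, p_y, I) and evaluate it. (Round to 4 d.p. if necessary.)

x* = 2.1792

The MRS is (5/2)·y/x. Set MRS = p_x/p_y.
Rearranging, p_y·y = (2/5)·p_x·x. Substituting into the budget gives p_x·x·(1 + (2/5)) = I.
Demand: x*(p_x,p_y,I) = 5/7·I/p_x and y* = 2/7·I/p_y.
At p_x=17.7, p_y=12, I=54: x* = 5/7·54/17.7 = 2.1792.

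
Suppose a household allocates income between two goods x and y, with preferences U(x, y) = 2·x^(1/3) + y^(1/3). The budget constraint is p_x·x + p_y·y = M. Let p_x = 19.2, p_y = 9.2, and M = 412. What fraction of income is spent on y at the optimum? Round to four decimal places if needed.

share on y = 0.3381

Substitute y = (y/x)·x into the budget: x* = M/(p_x + p_y·(y/x)).
Numerically y/x = 1.065921, so x* = 412/(19.2 + 9.2·1.065921) = 14.2037 and y* = 1.065921·14.2037 = 15.1401.
Expenditure on y: 9.2·15.1401 = 139.2885; share = 0.3381.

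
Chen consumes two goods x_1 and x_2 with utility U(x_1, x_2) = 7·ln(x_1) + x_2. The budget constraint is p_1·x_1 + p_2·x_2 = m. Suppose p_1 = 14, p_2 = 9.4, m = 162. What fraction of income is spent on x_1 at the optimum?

share on x_1 = 0.4062

MU_x_1 = 7/x_1, MU_x_2 = 1. Tangency: 7/x_1 = p_1/p_2.
So x_1*(p_1,p_2) = 7·p_2/p_1, independent of income; and x_2* = (m − 7·p_2)/p_2.
At the given prices: x_1* = 7·9.4/14 = 4.7, and x_2* = 10.234.
Expenditure on x_1: 14·4.7 = 65.8; share = 0.4062.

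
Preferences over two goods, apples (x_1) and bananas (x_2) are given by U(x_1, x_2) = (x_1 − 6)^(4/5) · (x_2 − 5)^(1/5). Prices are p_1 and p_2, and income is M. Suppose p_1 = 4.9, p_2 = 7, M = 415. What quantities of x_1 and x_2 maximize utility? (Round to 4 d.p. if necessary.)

MRS = 4·(x_2−5)/(x_1−6). Tangency with p_1/p_2 gives x_2−5 = (1/4)·(p_1/p_2)·(x_1−6).
Substituting into the budget: x_1* = 6 + 0.8·(M − 6·p_1 − 5·p_2)/p_1, and x_2* = 5 + 0.2·(…)/p_2.
Discretionary income = 415 − 6·4.9 − 5·7 = 350.6; x_1* = 6 + 0.8·350.6/4.9 = 63.2408; x_2* = 5 + 0.2·350.6/7 = 15.0171.

x_1* = 63.2408, x_2* = 15.0171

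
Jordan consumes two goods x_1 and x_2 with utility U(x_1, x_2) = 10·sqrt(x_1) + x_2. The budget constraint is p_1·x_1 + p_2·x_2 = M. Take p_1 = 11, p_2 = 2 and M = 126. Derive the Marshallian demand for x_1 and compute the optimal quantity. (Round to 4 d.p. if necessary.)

Thus x_1* = (5·p_2/p_1)² — independent of M — with the rest of income spent on x_2.
Plugging in: x_1* = (5·2/11)² = 0.8264.

x_1* = 0.8264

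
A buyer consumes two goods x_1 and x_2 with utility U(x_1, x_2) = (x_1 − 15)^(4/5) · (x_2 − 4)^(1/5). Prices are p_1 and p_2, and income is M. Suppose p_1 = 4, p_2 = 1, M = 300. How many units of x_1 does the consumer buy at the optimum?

x_1* = 62.2

This is Cobb-Douglas in (x_1−15, x_2−4): tangency gives 0.8·p_2·(x_2−4) = 0.2·p_1·(x_1−15).
After buying the subsistence bundle (15, 4), a share 0.8 of the remaining income goes to x_1: x_1* = 15 + 0.8·(M − 15p_1 − 4p_2)/p_1.
Discretionary income = 300 − 15·4 − 4·1 = 236; x_1* = 15 + 0.8·236/4 = 62.2.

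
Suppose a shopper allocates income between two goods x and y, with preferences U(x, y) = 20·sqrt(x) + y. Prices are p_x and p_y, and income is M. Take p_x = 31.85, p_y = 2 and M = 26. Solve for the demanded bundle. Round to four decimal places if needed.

MU_x = 10/√x, MU_y = 1. Tangency: 10/√x = p_x/p_y.
Solve: √x = 10·p_y/p_x, so x*(p_x,p_y) = (10·p_y/p_x)², and y* = (M − p_x·x*)/p_y.
Plugging in: x* = (10·2/31.85)² = 0.3943, y* = 6.7206.

x* = 0.3943, y* = 6.7206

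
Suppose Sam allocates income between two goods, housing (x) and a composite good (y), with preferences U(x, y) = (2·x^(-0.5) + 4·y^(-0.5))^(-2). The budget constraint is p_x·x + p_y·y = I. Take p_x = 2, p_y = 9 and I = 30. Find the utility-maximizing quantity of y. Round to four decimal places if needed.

MRS = MU_x/MU_y = (1/2)·(y/x)^(1.5). Set equal to p_x/p_y.
Hence y/x = (2·p_x/p_y)^(1/(1.5)), i.e. raised to the 2/3 power.
With the ratio pinned down, the budget gives x* = I/(p_x + p_y·(y/x)) and y* = (y/x)·x*.
Numerically y/x = 0.582387, so x* = 30/(2 + 9·0.582387) = 4.1428 and y* = 0.582387·4.1428 = 2.4127.

y* = 2.4127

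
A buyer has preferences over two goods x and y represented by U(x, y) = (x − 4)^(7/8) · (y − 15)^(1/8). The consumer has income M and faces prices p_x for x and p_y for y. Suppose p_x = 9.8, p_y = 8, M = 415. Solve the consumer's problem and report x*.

Substituting into the budget: x* = 4 + 0.875·(M − 4·p_x − 15·p_y)/p_x, and y* = 15 + 0.125·(…)/p_y.
Discretionary income = 415 − 4·9.8 − 15·8 = 255.8; x* = 4 + 0.875·255.8/9.8 = 26.8393.

x* = 26.8393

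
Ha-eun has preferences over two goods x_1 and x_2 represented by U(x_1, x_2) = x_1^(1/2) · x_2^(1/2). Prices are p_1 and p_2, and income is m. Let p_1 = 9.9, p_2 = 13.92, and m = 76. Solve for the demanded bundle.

Tangency: MRS = x_2/x_1 = p_1/p_2.
Rearranging, p_2·x_2 = p_1·x_1. Substituting into the budget gives p_1·x_1·(1 + 1) = m.
Demand: x_1*(p_1,p_2,m) = 0.5·m/p_1 and x_2* = 0.5·m/p_2.
At p_1=9.9, p_2=13.92, m=76: x_1* = 0.5·76/9.9 = 3.8384, x_2* = 2.7299.

x_1* = 3.8384, x_2* = 2.7299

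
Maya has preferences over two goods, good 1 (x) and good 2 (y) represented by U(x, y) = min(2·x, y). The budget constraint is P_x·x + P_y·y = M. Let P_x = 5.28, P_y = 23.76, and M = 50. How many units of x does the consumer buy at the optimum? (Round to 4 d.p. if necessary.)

Leontief preferences: the optimum is at the kink where x/1 = y/2, i.e. y = 2·x.
Budget: P_x·x + P_y·2·x = M, so (P_x + 2·P_y)·x = M.
Demand: x*(P_x,P_y,M) = M/(P_x + 2·P_y), y* = 2·M/(P_x + 2·P_y).
Here 5.28 + 2·23.76 = 52.8, giving x* = 0.947.

x* = 0.947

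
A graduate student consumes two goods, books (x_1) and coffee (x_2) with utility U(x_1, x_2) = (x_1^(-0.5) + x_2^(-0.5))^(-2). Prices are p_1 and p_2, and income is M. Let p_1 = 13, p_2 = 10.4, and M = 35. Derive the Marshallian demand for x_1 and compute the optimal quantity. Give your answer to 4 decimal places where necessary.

From the CES first-order condition, (x_2/x_1)^(1.5) = p_1/p_2.
Solve for the ratio: x_2/x_1 = [p_1/p_2]^(2/3).
With the ratio pinned down, the budget gives x_1* = M/(p_1 + p_2·(x_2/x_1)) and x_2* = (x_2/x_1)·x_1*.
Numerically x_2/x_1 = 1.160397, so x_1* = 35/(13 + 10.4·1.160397) = 1.3962.

x_1* = 1.3962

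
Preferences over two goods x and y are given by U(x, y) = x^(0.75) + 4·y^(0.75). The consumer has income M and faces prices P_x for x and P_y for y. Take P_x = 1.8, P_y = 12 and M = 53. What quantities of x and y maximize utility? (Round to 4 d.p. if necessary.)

MU_x ∝ x^(-0.25), MU_y ∝ 4·y^(-0.25), so MRS = (1/4)·(y/x)^(0.25) = P_x/P_y.
Hence y/x = (4·P_x/P_y)^(1/(0.25)), i.e. raised to the 4 power.
Substitute y = (y/x)·x into the budget: x* = M/(P_x + P_y·(y/x)).
Numerically y/x = 0.1296, so x* = 53/(1.8 + 12·0.1296) = 15.7964 and y* = 0.1296·15.7964 = 2.0472.

x* = 15.7964, y* = 2.0472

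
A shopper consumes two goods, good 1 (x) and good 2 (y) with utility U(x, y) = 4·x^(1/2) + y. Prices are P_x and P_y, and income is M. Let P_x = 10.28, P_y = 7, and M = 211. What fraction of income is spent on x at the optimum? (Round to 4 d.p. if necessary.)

share on x = 0.0904

MU_x = 2/√x, MU_y = 1. Tangency: 2/√x = P_x/P_y.
Thus x* = (2·P_y/P_x)² — independent of M — with the rest of income spent on y.
Plugging in: x* = (2·7/10.28)² = 1.8547, y* = 27.4191.
Expenditure on x: 10.28·1.8547 = 19.0661; share = 0.0904.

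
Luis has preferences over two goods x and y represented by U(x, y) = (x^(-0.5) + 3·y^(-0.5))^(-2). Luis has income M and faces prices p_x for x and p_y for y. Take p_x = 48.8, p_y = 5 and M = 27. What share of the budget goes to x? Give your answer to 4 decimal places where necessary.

MRS = MU_x/MU_y = (1/3)·(y/x)^(1.5). Set equal to p_x/p_y.
Solve for the ratio: y/x = [3·p_x/p_y]^(2/3).
Substitute y = (y/x)·x into the budget: x* = M/(p_x + p_y·(y/x)).
Numerically y/x = 9.499791, so x* = 27/(48.8 + 5·9.499791) = 0.2804 and y* = 9.499791·0.2804 = 2.6635.
Expenditure on x: 48.8·0.2804 = 13.6824; share = 0.5068.

share on x = 0.5068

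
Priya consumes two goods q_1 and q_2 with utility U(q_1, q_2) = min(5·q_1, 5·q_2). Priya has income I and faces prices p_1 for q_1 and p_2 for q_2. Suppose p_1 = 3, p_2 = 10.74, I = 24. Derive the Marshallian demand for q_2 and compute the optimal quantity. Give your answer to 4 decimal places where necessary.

q_2* = 1.7467

With perfect complements, no substitution: consume in ratio q_1:q_2 = 5:5.
Budget: p_1·q_1 + p_2·q_1 = I, so (5·p_1 + 5·p_2)·q_1 = 5·I.
Demand: q_1*(p_1,p_2,I) = 5·I/(5·p_1 + 5·p_2), q_2* = 5·I/(5·p_1 + 5·p_2).
Here 5·3 + 5·10.74 = 68.7, giving q_2* = 1.7467.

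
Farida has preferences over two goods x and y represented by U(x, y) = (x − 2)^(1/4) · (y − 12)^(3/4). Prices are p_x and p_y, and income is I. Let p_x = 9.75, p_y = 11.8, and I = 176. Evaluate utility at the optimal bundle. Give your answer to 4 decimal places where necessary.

V = 0.7548

This is Cobb-Douglas in (x−2, y−12): tangency gives 0.25·p_y·(y−12) = 0.75·p_x·(x−2).
After buying the subsistence bundle (2, 12), a share 0.25 of the remaining income goes to x: x* = 2 + 0.25·(I − 2p_x − 12p_y)/p_x.
Discretionary income = 176 − 2·9.75 − 12·11.8 = 14.9; x* = 2 + 0.25·14.9/9.75 = 2.3821; y* = 12 + 0.75·14.9/11.8 = 12.947.
Utility at the optimum: U(2.3821, 12.947) = 0.7548.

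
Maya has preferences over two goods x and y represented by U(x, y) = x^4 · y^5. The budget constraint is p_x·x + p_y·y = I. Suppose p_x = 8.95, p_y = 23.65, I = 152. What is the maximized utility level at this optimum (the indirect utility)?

V = 1883873.8898

The MRS is (4/5)·y/x. Set MRS = p_x/p_y.
So 4·p_y·y = 5·p_x·x; combined with the budget, a share 4/9 of income goes to x.
Demand: x*(p_x,p_y,I) = 4/9·I/p_x and y* = 5/9·I/p_y.
At p_x=8.95, p_y=23.65, I=152: x* = 4/9·152/8.95 = 7.5481, y* = 3.5706.
Utility at the optimum: U(7.5481, 3.5706) = 1883873.8898.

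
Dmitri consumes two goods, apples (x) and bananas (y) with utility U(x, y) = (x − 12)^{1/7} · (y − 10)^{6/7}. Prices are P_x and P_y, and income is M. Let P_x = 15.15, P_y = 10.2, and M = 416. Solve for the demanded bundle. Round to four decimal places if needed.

MRS = (1/6)·(y−10)/(x−12). Tangency with P_x/P_y gives y−10 = 6·(P_x/P_y)·(x−12).
Substituting into the budget: x* = 12 + 1/7·(M − 12·P_x − 10·P_y)/P_x, and y* = 10 + 6/7·(…)/P_y.
Discretionary income = 416 − 12·15.15 − 10·10.2 = 132.2; x* = 12 + 1/7·132.2/15.15 = 13.2466; y* = 10 + 6/7·132.2/10.2 = 21.1092.

x* = 13.2466, y* = 21.1092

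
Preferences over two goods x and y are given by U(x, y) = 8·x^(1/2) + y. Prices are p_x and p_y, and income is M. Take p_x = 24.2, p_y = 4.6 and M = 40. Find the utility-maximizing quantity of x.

x* = 0.5781

Plugging in: x* = (4·4.6/24.2)² = 0.5781.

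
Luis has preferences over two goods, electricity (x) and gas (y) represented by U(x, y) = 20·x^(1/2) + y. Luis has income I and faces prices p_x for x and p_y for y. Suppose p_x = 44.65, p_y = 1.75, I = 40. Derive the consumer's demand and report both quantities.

x* = 0.1536, y* = 18.9378

Set MRS = p_x/p_y: 10·x^(−1/2) = p_x/p_y.
Solve: √x = 10·p_y/p_x, so x*(p_x,p_y) = (10·p_y/p_x)², and y* = (I − p_x·x*)/p_y.
Plugging in: x* = (10·1.75/44.65)² = 0.1536, y* = 18.9378.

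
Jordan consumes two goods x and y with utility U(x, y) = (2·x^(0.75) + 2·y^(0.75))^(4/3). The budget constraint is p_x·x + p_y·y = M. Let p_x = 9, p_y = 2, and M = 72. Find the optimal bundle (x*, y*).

x* = 0.0868, y* = 35.6092

MU_x ∝ 2·x^(-0.25), MU_y ∝ 2·y^(-0.25), so MRS = (y/x)^(0.25) = p_x/p_y.
Hence y/x = (p_x/p_y)^(1/(0.25)), i.e. raised to the 4 power.
Substitute y = (y/x)·x into the budget: x* = M/(p_x + p_y·(y/x)).
Numerically y/x = 410.0625, so x* = 72/(9 + 2·410.0625) = 0.0868 and y* = 410.0625·0.0868 = 35.6092.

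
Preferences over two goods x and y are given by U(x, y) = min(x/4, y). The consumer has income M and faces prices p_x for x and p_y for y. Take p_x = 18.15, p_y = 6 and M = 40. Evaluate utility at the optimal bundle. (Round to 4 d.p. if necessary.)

V = 0.5089

Leontief preferences: the optimum is at the kink where x/4 = y/1, i.e. y = (1/4)·x.
Budget: p_x·x + p_y·(1/4)·x = M, so (4·p_x + p_y)·x = 4·M.
Demand: x*(p_x,p_y,M) = 4·M/(4·p_x + p_y), y* = M/(4·p_x + p_y).
Here 4·18.15 + 6 = 78.6, giving x* = 2.0356 and y* = 0.5089.
Utility at the optimum: U(2.0356, 0.5089) = 0.5089.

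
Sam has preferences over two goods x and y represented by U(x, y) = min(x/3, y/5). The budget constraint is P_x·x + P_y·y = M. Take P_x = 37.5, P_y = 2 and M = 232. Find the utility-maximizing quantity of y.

y* = 9.4694

Here 3·37.5 + 5·2 = 122.5, giving y* = 9.4694.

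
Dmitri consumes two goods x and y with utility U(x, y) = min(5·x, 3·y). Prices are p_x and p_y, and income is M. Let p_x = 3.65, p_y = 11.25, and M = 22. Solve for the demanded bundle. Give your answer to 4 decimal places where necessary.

Demand: x*(p_x,p_y,M) = 3·M/(3·p_x + 5·p_y), y* = 5·M/(3·p_x + 5·p_y).
Here 3·3.65 + 5·11.25 = 67.2, giving x* = 0.9821 and y* = 1.6369.

x* = 0.9821, y* = 1.6369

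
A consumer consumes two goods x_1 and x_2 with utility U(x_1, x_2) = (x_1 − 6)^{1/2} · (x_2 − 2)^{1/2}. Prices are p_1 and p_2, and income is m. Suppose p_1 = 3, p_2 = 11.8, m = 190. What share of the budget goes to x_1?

Let x_1' = x_1−6, x_2' = x_2−2. MRS = x_2'/x_1' = p_1/p_2.
After buying the subsistence bundle (6, 2), a share 0.5 of the remaining income goes to x_1: x_1* = 6 + 0.5·(m − 6p_1 − 2p_2)/p_1.
Discretionary income = 190 − 6·3 − 2·11.8 = 148.4; x_1* = 6 + 0.5·148.4/3 = 30.7333; x_2* = 2 + 0.5·148.4/11.8 = 8.2881.
Expenditure on x_1: 3·30.7333 = 92.2; share = 0.4853.

share on x_1 = 0.4853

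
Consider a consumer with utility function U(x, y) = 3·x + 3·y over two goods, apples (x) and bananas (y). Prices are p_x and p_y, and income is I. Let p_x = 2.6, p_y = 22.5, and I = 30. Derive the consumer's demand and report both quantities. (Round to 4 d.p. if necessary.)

x* = 11.5385, y* = 0

Perfect substitutes: compare marginal utility per dollar. 3/p_x vs 3/p_y → 1.1538 vs 0.1333.
x gives more utility per dollar, so spend all income on x: x* = I/p_x, y* = 0.
Numerically: x* = 11.5385, y* = 0.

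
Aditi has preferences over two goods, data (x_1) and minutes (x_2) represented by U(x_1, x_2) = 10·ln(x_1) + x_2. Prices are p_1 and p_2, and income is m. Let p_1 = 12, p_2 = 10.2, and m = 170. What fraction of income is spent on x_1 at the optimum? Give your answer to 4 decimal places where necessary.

share on x_1 = 0.6

Set MRS = p_1/p_2: (10/x_1)/1 = p_1/p_2.
So x_1*(p_1,p_2) = 10·p_2/p_1, independent of income; and x_2* = (m − 10·p_2)/p_2.
At the given prices: x_1* = 10·10.2/12 = 8.5, and x_2* = 6.6667.
Expenditure on x_1: 12·8.5 = 102; share = 0.6.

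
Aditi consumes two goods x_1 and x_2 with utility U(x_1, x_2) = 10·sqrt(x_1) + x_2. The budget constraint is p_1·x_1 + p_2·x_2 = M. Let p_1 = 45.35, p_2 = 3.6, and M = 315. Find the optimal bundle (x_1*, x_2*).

Utility is quasi-linear in x_2; the FOC for x_1 is 5/√x_1 = p_1/p_2.
Thus x_1* = (5·p_2/p_1)² — independent of M — with the rest of income spent on x_2.
Plugging in: x_1* = (5·3.6/45.35)² = 0.1575, x_2* = 85.5154.

x_1* = 0.1575, x_2* = 85.5154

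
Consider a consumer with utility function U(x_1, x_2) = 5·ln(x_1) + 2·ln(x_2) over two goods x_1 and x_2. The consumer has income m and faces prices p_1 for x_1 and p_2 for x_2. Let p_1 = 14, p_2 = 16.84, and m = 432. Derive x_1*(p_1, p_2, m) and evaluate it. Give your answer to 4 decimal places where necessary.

x_1* = 22.0408

Tangency: MRS = (5/2)·x_2/x_1 = p_1/p_2.
Rearranging, p_2·x_2 = (2/5)·p_1·x_1. Substituting into the budget gives p_1·x_1·(1 + (2/5)) = m.
Demand: x_1*(p_1,p_2,m) = 5/7·m/p_1 and x_2* = 2/7·m/p_2.
At p_1=14, p_2=16.84, m=432: x_1* = 5/7·432/14 = 22.0408.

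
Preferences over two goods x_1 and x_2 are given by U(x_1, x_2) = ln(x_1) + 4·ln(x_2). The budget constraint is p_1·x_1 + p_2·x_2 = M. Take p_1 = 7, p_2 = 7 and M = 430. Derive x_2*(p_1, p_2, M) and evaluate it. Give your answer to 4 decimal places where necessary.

Tangency: MRS = (1/4)·x_2/x_1 = p_1/p_2.
So p_2·x_2 = 4·p_1·x_1; combined with the budget, a share 0.2 of income goes to x_1.
Demand: x_1*(p_1,p_2,M) = 0.2·M/p_1 and x_2* = 0.8·M/p_2.
At p_1=7, p_2=7, M=430: x_2* = 0.8·430/7 = 49.1429.

x_2* = 49.1429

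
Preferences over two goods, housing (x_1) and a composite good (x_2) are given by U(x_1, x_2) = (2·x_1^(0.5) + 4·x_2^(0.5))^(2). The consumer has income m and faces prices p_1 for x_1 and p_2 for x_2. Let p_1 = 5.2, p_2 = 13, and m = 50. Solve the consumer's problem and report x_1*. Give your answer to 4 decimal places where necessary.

x_1* = 3.6982

From the CES first-order condition, (1/2)·(x_2/x_1)^(0.5) = p_1/p_2.
Solve for the ratio: x_2/x_1 = [2·p_1/p_2]^(2).
With the ratio pinned down, the budget gives x_1* = m/(p_1 + p_2·(x_2/x_1)) and x_2* = (x_2/x_1)·x_1*.
Numerically x_2/x_1 = 0.64, so x_1* = 50/(5.2 + 13·0.64) = 3.6982.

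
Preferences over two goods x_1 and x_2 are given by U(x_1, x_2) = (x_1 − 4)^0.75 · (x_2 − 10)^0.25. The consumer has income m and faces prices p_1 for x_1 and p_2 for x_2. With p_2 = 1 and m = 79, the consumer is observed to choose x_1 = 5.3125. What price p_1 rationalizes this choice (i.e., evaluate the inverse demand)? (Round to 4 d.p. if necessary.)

MRS = 3·(x_2−10)/(x_1−4). Tangency with p_1/p_2 gives x_2−10 = (1/3)·(p_1/p_2)·(x_1−4).
After buying the subsistence bundle (4, 10), a share 0.75 of the remaining income goes to x_1: x_1* = 4 + 0.75·(m − 4p_1 − 10p_2)/p_1.
Set x_1* = 5.3125 in the demand function and solve for p_1: p_1 = 12.

p_1 = 12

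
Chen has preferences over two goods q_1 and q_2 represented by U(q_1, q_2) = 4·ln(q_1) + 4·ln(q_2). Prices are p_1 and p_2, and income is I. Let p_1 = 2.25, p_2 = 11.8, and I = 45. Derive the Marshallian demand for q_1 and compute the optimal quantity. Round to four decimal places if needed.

q_1* = 10

Demand: q_1*(p_1,p_2,I) = 0.5·I/p_1 and q_2* = 0.5·I/p_2.
At p_1=2.25, p_2=11.8, I=45: q_1* = 0.5·45/2.25 = 10.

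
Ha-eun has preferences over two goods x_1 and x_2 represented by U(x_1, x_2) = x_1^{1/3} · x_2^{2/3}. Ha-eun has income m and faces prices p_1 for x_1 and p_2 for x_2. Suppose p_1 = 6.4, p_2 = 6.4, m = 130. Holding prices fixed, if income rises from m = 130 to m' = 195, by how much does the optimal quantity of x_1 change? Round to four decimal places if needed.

The MRS is (1/2)·x_2/x_1. Set MRS = p_1/p_2.
So 1/3·p_2·x_2 = 2/3·p_1·x_1; combined with the budget, a share 1/3 of income goes to x_1.
Demand: x_1*(p_1,p_2,m) = 1/3·m/p_1 and x_2* = 2/3·m/p_2.
At p_1=6.4, p_2=6.4, m=130: x_1* = 1/3·130/6.4 = 6.7708.
At m' = 195: x_1* = 10.1562. Change: 10.1562 − 6.7708 = 3.3854.

Δx_1* = 3.3854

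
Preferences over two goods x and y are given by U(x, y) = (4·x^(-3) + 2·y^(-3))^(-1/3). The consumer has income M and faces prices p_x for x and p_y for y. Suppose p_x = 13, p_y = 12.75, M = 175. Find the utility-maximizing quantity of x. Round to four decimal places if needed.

x* = 7.3611

MU_x ∝ 4·x^(-4), MU_y ∝ 2·y^(-4), so MRS = 2·(y/x)^(4) = p_x/p_y.
Solve for the ratio: y/x = [(1/2)·p_x/p_y]^(0.25).
With the ratio pinned down, the budget gives x* = M/(p_x + p_y·(y/x)) and y* = (y/x)·x*.
Numerically y/x = 0.844988, so x* = 175/(13 + 12.75·0.844988) = 7.3611.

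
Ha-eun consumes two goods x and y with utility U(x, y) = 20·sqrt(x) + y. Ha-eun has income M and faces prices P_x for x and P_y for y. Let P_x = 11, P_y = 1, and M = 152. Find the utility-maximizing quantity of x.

x* = 0.8264

Utility is quasi-linear in y; the FOC for x is 10/√x = P_x/P_y.
Solve: √x = 10·P_y/P_x, so x*(P_x,P_y) = (10·P_y/P_x)², and y* = (M − P_x·x*)/P_y.
Plugging in: x* = (10·1/11)² = 0.8264.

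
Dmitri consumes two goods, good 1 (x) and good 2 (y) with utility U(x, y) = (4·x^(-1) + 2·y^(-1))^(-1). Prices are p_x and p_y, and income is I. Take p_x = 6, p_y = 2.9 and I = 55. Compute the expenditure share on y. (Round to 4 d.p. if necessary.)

With the ratio pinned down, the budget gives x* = I/(p_x + p_y·(y/x)) and y* = (y/x)·x*.
Numerically y/x = 1.017095, so x* = 55/(6 + 2.9·1.017095) = 6.1455 and y* = 1.017095·6.1455 = 6.2506.
Expenditure on y: 2.9·6.2506 = 18.1267; share = 0.3296.

share on y = 0.3296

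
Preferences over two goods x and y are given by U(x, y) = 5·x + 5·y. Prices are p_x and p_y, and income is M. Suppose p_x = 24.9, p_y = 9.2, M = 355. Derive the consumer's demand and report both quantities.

x* = 0, y* = 38.587

Perfect substitutes: compare marginal utility per dollar. 5/p_x vs 5/p_y → 0.2008 vs 0.5435.
y gives more utility per dollar, so spend all income on y: y* = M/p_y, x* = 0.
Numerically: x* = 0, y* = 38.587.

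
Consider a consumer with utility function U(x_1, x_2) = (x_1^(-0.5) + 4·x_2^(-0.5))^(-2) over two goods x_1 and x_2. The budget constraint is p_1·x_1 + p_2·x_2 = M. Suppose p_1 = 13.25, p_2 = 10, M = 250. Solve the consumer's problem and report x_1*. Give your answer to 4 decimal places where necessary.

From the CES first-order condition, (1/4)·(x_2/x_1)^(1.5) = p_1/p_2.
Solve for the ratio: x_2/x_1 = [4·p_1/p_2]^(2/3).
With the ratio pinned down, the budget gives x_1* = M/(p_1 + p_2·(x_2/x_1)) and x_2* = (x_2/x_1)·x_1*.
Numerically x_2/x_1 = 3.039839, so x_1* = 250/(13.25 + 10·3.039839) = 5.7276.

x_1* = 5.7276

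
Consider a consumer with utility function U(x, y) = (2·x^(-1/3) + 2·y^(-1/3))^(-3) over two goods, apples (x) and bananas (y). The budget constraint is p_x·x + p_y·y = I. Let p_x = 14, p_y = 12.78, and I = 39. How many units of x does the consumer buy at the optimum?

MU_x ∝ 2·x^(-4/3), MU_y ∝ 2·y^(-4/3), so MRS = (y/x)^(4/3) = p_x/p_y.
Solve for the ratio: y/x = [p_x/p_y]^(0.75).
Substitute y = (y/x)·x into the budget: x* = I/(p_x + p_y·(y/x)).
Numerically y/x = 1.070774, so x* = 39/(14 + 12.78·1.070774) = 1.4087.

x* = 1.4087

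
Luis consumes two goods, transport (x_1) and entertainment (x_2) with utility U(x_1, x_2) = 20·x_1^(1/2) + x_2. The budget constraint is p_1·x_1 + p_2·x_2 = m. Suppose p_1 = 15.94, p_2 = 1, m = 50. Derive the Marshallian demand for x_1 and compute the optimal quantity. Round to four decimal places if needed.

x_1* = 0.3936

Utility is quasi-linear in x_2; the FOC for x_1 is 10/√x_1 = p_1/p_2.
Thus x_1* = (10·p_2/p_1)² — independent of m — with the rest of income spent on x_2.
Plugging in: x_1* = (10·1/15.94)² = 0.3936.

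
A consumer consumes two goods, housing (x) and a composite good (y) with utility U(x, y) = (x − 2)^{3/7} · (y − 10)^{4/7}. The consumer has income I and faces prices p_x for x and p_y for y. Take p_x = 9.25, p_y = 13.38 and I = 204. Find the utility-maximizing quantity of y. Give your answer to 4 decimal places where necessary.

MRS = (3/4)·(y−10)/(x−2). Tangency with p_x/p_y gives y−10 = (4/3)·(p_x/p_y)·(x−2).
After buying the subsistence bundle (2, 10), a share 3/7 of the remaining income goes to x: x* = 2 + 3/7·(I − 2p_x − 10p_y)/p_x.
Discretionary income = 204 − 2·9.25 − 10·13.38 = 51.7; y* = 10 + 4/7·51.7/13.38 = 12.208.

y* = 12.208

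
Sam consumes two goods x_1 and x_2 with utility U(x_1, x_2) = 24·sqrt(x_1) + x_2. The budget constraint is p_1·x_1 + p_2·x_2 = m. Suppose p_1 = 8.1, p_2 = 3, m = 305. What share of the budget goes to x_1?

Solve: √x_1 = 12·p_2/p_1, so x_1*(p_1,p_2) = (12·p_2/p_1)², and x_2* = (m − p_1·x_1*)/p_2.
Plugging in: x_1* = (12·3/8.1)² = 19.7531, x_2* = 48.3333.
Expenditure on x_1: 8.1·19.7531 = 160; share = 0.5246.

share on x_1 = 0.5246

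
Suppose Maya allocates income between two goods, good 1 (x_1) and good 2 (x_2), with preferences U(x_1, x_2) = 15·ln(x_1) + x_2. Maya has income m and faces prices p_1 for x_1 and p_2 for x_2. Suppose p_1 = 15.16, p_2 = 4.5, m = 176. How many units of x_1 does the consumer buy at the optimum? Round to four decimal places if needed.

x_1* = 4.4525

MU_x_1 = 15/x_1, MU_x_2 = 1. Tangency: 15/x_1 = p_1/p_2.
So x_1*(p_1,p_2) = 15·p_2/p_1, independent of income; and x_2* = (m − 15·p_2)/p_2.
At the given prices: x_1* = 15·4.5/15.16 = 4.4525.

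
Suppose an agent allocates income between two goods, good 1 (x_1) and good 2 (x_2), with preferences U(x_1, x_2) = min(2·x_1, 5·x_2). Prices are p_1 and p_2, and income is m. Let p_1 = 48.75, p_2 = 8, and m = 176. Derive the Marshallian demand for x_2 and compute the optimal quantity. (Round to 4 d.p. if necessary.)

x_2* = 1.3551

With perfect complements, no substitution: consume in ratio x_1:x_2 = 5:2.
Budget: p_1·x_1 + p_2·(2/5)·x_1 = m, so (5·p_1 + 2·p_2)·x_1 = 5·m.
Demand: x_1*(p_1,p_2,m) = 5·m/(5·p_1 + 2·p_2), x_2* = 2·m/(5·p_1 + 2·p_2).
Here 5·48.75 + 2·8 = 259.75, giving x_2* = 1.3551.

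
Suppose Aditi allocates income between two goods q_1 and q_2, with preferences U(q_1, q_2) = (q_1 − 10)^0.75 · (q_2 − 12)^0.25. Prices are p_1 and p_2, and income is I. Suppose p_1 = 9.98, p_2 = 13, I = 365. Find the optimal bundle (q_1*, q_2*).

q_1* = 18.2064, q_2* = 14.1

Discretionary income = 365 − 10·9.98 − 12·13 = 109.2; q_1* = 10 + 0.75·109.2/9.98 = 18.2064; q_2* = 12 + 0.25·109.2/13 = 14.1.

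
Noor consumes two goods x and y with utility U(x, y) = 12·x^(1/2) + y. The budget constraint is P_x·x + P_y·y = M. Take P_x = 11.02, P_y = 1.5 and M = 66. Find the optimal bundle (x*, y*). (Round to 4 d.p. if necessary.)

x* = 0.667, y* = 39.0998

MU_x = 6/√x, MU_y = 1. Tangency: 6/√x = P_x/P_y.
Thus x* = (6·P_y/P_x)² — independent of M — with the rest of income spent on y.
Plugging in: x* = (6·1.5/11.02)² = 0.667, y* = 39.0998.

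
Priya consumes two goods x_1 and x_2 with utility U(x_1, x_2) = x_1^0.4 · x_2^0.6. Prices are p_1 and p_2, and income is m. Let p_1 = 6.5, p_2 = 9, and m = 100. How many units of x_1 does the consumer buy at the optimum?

x_1* = 6.1538

The MRS is (2/3)·x_2/x_1. Set MRS = p_1/p_2.
Rearranging, p_2·x_2 = (3/2)·p_1·x_1. Substituting into the budget gives p_1·x_1·(1 + (3/2)) = m.
Demand: x_1*(p_1,p_2,m) = 0.4·m/p_1 and x_2* = 0.6·m/p_2.
At p_1=6.5, p_2=9, m=100: x_1* = 0.4·100/6.5 = 6.1538.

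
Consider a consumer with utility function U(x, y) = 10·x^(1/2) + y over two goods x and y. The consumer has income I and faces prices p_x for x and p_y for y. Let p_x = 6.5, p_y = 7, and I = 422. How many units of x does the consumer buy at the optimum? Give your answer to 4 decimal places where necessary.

x* = 28.9941

Utility is quasi-linear in y; the FOC for x is 5/√x = p_x/p_y.
Solve: √x = 5·p_y/p_x, so x*(p_x,p_y) = (5·p_y/p_x)², and y* = (I − p_x·x*)/p_y.
Plugging in: x* = (5·7/6.5)² = 28.9941.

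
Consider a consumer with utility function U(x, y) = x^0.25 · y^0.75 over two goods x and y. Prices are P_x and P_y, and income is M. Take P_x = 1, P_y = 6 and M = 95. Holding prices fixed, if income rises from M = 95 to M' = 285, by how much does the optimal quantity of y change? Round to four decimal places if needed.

The MRS is (1/3)·y/x. Set MRS = P_x/P_y.
So 0.25·P_y·y = 0.75·P_x·x; combined with the budget, a share 0.25 of income goes to x.
Demand: x*(P_x,P_y,M) = 0.25·M/P_x and y* = 0.75·M/P_y.
At P_x=1, P_y=6, M=95: y* = 0.75·95/6 = 11.875.
At M' = 285: y* = 35.625. Change: 35.625 − 11.875 = 23.75.

Δy* = 23.75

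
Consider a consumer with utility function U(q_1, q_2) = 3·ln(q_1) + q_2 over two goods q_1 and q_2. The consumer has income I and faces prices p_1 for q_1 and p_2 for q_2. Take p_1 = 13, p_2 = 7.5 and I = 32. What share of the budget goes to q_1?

Set MRS = p_1/p_2: (3/q_1)/1 = p_1/p_2.
So q_1*(p_1,p_2) = 3·p_2/p_1, independent of income; and q_2* = (I − 3·p_2)/p_2.
At the given prices: q_1* = 3·7.5/13 = 1.7308, and q_2* = 1.2667.
Expenditure on q_1: 13·1.7308 = 22.5; share = 0.7031.

share on q_1 = 0.7031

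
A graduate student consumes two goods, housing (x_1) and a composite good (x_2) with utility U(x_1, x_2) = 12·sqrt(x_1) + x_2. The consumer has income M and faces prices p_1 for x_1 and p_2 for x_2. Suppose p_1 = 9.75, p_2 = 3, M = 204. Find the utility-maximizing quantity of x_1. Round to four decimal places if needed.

x_1* = 3.4083

Utility is quasi-linear in x_2; the FOC for x_1 is 6/√x_1 = p_1/p_2.
Solve: √x_1 = 6·p_2/p_1, so x_1*(p_1,p_2) = (6·p_2/p_1)², and x_2* = (M − p_1·x_1*)/p_2.
Plugging in: x_1* = (6·3/9.75)² = 3.4083.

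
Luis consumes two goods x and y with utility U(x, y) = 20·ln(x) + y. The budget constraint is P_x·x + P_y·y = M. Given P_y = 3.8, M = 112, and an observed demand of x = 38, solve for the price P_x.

P_x = 2

MU_x = 20/x, MU_y = 1. Tangency: 20/x = P_x/P_y.
So x*(P_x,P_y) = 20·P_y/P_x, independent of income; and y* = (M − 20·P_y)/P_y.
Set x* = 38 in the demand function and solve for P_x: P_x = 2.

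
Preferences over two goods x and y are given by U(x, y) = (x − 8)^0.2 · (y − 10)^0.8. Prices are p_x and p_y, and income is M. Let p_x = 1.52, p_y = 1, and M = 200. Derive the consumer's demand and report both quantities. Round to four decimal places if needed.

MRS = (1/4)·(y−10)/(x−8). Tangency with p_x/p_y gives y−10 = 4·(p_x/p_y)·(x−8).
Substituting into the budget: x* = 8 + 0.2·(M − 8·p_x − 10·p_y)/p_x, and y* = 10 + 0.8·(…)/p_y.
Discretionary income = 200 − 8·1.52 − 10·1 = 177.84; x* = 8 + 0.2·177.84/1.52 = 31.4; y* = 10 + 0.8·177.84/1 = 152.272.

x* = 31.4, y* = 152.272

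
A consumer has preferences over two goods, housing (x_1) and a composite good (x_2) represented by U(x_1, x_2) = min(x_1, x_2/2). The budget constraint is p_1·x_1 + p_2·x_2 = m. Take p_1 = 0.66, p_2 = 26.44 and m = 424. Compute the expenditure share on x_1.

Leontief preferences: the optimum is at the kink where x_1/1 = x_2/2, i.e. x_2 = 2·x_1.
Budget: p_1·x_1 + p_2·2·x_1 = m, so (p_1 + 2·p_2)·x_1 = m.
Demand: x_1*(p_1,p_2,m) = m/(p_1 + 2·p_2), x_2* = 2·m/(p_1 + 2·p_2).
Here 0.66 + 2·26.44 = 53.54, giving x_1* = 7.9193 and x_2* = 15.8386.
Expenditure on x_1: 0.66·7.9193 = 5.2267; share = 0.0123.

share on x_1 = 0.0123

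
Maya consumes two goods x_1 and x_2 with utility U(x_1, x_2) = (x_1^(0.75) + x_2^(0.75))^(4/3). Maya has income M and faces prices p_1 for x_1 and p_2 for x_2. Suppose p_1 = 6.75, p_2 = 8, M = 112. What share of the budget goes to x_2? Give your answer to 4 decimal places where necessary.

MU_x_1 ∝ x_1^(-0.25), MU_x_2 ∝ x_2^(-0.25), so MRS = (x_2/x_1)^(0.25) = p_1/p_2.
Hence x_2/x_1 = (p_1/p_2)^(1/(0.25)), i.e. raised to the 4 power.
With the ratio pinned down, the budget gives x_1* = M/(p_1 + p_2·(x_2/x_1)) and x_2* = (x_2/x_1)·x_1*.
Numerically x_2/x_1 = 0.506822, so x_1* = 112/(6.75 + 8·0.506822) = 10.366 and x_2* = 0.506822·10.366 = 5.2537.
Expenditure on x_2: 8·5.2537 = 42.0296; share = 0.3753.

share on x_2 = 0.3753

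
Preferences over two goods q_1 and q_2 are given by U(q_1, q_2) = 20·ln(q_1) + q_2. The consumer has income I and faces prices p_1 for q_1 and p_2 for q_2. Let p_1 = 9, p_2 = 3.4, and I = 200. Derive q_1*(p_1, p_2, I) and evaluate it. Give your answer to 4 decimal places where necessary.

q_1* = 7.5556

So q_1*(p_1,p_2) = 20·p_2/p_1, independent of income; and q_2* = (I − 20·p_2)/p_2.
At the given prices: q_1* = 20·3.4/9 = 7.5556.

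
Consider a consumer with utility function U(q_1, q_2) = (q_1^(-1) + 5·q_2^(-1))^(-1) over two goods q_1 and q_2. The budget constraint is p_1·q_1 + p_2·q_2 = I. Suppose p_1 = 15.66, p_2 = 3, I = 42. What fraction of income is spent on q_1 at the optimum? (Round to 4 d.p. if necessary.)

Substitute q_2 = (q_2/q_1)·q_1 into the budget: q_1* = I/(p_1 + p_2·(q_2/q_1)).
Numerically q_2/q_1 = 5.108816, so q_1* = 42/(15.66 + 3·5.108816) = 1.3554 and q_2* = 5.108816·1.3554 = 6.9246.
Expenditure on q_1: 15.66·1.3554 = 21.2261; share = 0.5054.

share on q_1 = 0.5054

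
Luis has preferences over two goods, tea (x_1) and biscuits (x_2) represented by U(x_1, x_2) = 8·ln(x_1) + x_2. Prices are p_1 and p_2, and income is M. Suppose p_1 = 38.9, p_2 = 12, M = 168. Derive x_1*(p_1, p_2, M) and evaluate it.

x_1* = 2.4679

Set MRS = p_1/p_2: (8/x_1)/1 = p_1/p_2.
So x_1*(p_1,p_2) = 8·p_2/p_1, independent of income; and x_2* = (M − 8·p_2)/p_2.
At the given prices: x_1* = 8·12/38.9 = 2.4679.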